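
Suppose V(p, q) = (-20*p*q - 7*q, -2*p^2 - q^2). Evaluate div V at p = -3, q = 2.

∂V₁/∂p = -20*q
∂V₂/∂q = -2*q
∇·V = -22*q
At (-3, 2): -44.

-44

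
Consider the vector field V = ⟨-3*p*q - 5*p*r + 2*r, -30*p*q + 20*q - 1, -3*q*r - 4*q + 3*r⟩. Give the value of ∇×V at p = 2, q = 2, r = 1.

(∇×V)₁ = ∂V₃/∂q − ∂V₂/∂r = -3*r - 4
(∇×V)₂ = ∂V₁/∂r − ∂V₃/∂p = -5*p + 2
(∇×V)₃ = ∂V₂/∂p − ∂V₁/∂q = 3*p - 30*q
∇×V = (-3*r - 4, -5*p + 2, 3*p - 30*q)
At (2, 2, 1): (-7, -8, -54).

(-7, -8, -54)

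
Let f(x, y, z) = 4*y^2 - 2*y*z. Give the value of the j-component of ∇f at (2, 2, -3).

(∇f)_2 = ∂f/∂y = 8*y - 2*z
At (2, 2, -3): 22.

22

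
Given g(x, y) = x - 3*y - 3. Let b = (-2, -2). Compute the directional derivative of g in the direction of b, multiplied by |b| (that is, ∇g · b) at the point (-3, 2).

∂g/∂x = 1
∂g/∂y = -3
∇g at (-3, 2) = (1, -3)
∇g · b = (1)(-2) + (-3)(-2) = 4

4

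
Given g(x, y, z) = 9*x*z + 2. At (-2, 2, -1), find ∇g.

∂g/∂x = 9*z
∂g/∂y = 0
∂g/∂z = 9*x
∇g = (9*z, 0, 9*x)
At (-2, 2, -1): (-9, 0, -18).

(-9, 0, -18)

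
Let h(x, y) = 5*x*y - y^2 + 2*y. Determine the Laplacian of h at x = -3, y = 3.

-2

∂²h/∂x² = 0
∂²h/∂y² = -2
∇²h = -2
At (-3, 3): -2.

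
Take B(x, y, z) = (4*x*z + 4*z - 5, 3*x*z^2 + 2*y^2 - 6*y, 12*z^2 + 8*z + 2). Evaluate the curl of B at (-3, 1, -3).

(∇×B)₁ = ∂B₃/∂y − ∂B₂/∂z = -6*x*z
(∇×B)₂ = ∂B₁/∂z − ∂B₃/∂x = 4*x + 4
(∇×B)₃ = ∂B₂/∂x − ∂B₁/∂y = 3*z^2
∇×B = (-6*x*z, 4*x + 4, 3*z^2)
At (-3, 1, -3): (-54, -8, 27).

(-54, -8, 27)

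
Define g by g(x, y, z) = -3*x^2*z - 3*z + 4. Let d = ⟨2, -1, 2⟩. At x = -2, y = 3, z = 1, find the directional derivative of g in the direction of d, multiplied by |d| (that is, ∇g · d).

-6

∂g/∂x = -6*x*z
∂g/∂y = 0
∂g/∂z = -3*x^2 - 3
∇g at (-2, 3, 1) = (12, 0, -15)
∇g · d = (12)(2) + (0)(-1) + (-15)(2) = -6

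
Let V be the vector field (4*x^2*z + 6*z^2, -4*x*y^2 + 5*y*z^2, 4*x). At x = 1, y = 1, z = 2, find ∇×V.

(-20, 24, -4)

(∇×V)₁ = ∂V₃/∂y − ∂V₂/∂z = -10*y*z
(∇×V)₂ = ∂V₁/∂z − ∂V₃/∂x = 4*x^2 + 12*z - 4
(∇×V)₃ = ∂V₂/∂x − ∂V₁/∂y = -4*y^2
∇×V = (-10*y*z, 4*x^2 + 12*z - 4, -4*y^2)
At (1, 1, 2): (-20, 24, -4).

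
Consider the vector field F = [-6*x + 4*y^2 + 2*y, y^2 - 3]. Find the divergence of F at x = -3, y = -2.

-10

∂F₁/∂x = -6
∂F₂/∂y = 2*y
∇·F = 2*y - 6
At (-3, -2): -10.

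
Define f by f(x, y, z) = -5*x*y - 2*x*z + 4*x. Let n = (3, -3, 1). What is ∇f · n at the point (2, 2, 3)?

-10

∂f/∂x = -5*y - 2*z + 4
∂f/∂y = -5*x
∂f/∂z = -2*x
∇f at (2, 2, 3) = (-12, -10, -4)
∇f · n = (-12)(3) + (-10)(-3) + (-4)(1) = -10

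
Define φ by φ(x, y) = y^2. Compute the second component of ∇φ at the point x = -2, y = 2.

4

(∇φ)_2 = ∂φ/∂y = 2*y
At (-2, 2): 4.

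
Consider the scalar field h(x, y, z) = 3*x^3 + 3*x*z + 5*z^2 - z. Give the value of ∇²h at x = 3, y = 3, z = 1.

∂²h/∂x² = 18*x
∂²h/∂y² = 0
∂²h/∂z² = 10
∇²h = 18*x + 10
At (3, 3, 1): 64.

64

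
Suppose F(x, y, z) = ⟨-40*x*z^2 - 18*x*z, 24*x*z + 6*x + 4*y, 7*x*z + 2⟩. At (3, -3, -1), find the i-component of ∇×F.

-72

(∇×F)_1 = ∂F₃/∂y − ∂F₂/∂z
= 0 − (24*x)
= -24*x
At (3, -3, -1): -72.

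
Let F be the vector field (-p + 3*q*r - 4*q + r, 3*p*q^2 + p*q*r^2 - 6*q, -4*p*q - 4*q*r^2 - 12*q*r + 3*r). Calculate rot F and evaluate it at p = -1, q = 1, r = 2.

(-32, 8, 5)

(∇×F)₁ = ∂F₃/∂q − ∂F₂/∂r = -2*p*q*r - 4*p - 4*r^2 - 12*r
(∇×F)₂ = ∂F₁/∂r − ∂F₃/∂p = 7*q + 1
(∇×F)₃ = ∂F₂/∂p − ∂F₁/∂q = 3*q^2 + q*r^2 - 3*r + 4
∇×F = (-2*p*q*r - 4*p - 4*r^2 - 12*r, 7*q + 1, 3*q^2 + q*r^2 - 3*r + 4)
At (-1, 1, 2): (-32, 8, 5).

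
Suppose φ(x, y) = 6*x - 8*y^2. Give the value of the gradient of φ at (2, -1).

(6, 16)

∂φ/∂x = 6
∂φ/∂y = -16*y
∇φ = (6, -16*y)
At (2, -1): (6, 16).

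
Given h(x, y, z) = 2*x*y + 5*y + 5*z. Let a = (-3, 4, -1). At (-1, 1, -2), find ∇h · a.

1

∂h/∂x = 2*y
∂h/∂y = 2*x + 5
∂h/∂z = 5
∇h at (-1, 1, -2) = (2, 3, 5)
∇h · a = (2)(-3) + (3)(4) + (5)(-1) = 1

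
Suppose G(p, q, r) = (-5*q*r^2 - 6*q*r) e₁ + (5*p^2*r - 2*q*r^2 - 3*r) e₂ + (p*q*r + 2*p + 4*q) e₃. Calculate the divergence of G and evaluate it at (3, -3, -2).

-17

∂G₁/∂p = 0
∂G₂/∂q = -2*r^2
∂G₃/∂r = p*q
∇·G = p*q - 2*r^2
At (3, -3, -2): -17.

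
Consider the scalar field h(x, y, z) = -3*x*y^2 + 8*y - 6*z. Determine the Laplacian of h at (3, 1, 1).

∂²h/∂x² = 0
∂²h/∂y² = -6*x
∂²h/∂z² = 0
∇²h = -6*x
At (3, 1, 1): -18.

-18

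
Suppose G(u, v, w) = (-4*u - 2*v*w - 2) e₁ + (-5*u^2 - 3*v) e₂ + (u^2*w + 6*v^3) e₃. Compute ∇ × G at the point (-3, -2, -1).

(∇×G)₁ = ∂G₃/∂v − ∂G₂/∂w = 18*v^2
(∇×G)₂ = ∂G₁/∂w − ∂G₃/∂u = -2*u*w - 2*v
(∇×G)₃ = ∂G₂/∂u − ∂G₁/∂v = -10*u + 2*w
∇×G = (18*v^2, -2*u*w - 2*v, -10*u + 2*w)
At (-3, -2, -1): (72, -2, 28).

(72, -2, 28)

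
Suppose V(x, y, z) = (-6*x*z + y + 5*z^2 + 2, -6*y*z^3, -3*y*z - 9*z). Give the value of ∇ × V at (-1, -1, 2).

(∇×V)₁ = ∂V₃/∂y − ∂V₂/∂z = 18*y*z^2 - 3*z
(∇×V)₂ = ∂V₁/∂z − ∂V₃/∂x = -6*x + 10*z
(∇×V)₃ = ∂V₂/∂x − ∂V₁/∂y = -1
∇×V = (18*y*z^2 - 3*z, -6*x + 10*z, -1)
At (-1, -1, 2): (-78, 26, -1).

(-78, 26, -1)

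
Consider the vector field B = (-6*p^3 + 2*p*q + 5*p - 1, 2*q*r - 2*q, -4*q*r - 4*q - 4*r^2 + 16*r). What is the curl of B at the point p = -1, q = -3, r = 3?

(-10, 0, 2)

(∇×B)₁ = ∂B₃/∂q − ∂B₂/∂r = -2*q - 4*r - 4
(∇×B)₂ = ∂B₁/∂r − ∂B₃/∂p = 0
(∇×B)₃ = ∂B₂/∂p − ∂B₁/∂q = -2*p
∇×B = (-2*q - 4*r - 4, 0, -2*p)
At (-1, -3, 3): (-10, 0, 2).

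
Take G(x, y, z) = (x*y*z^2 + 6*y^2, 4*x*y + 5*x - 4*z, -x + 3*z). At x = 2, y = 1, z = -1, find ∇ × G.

(4, -3, -5)

(∇×G)₁ = ∂G₃/∂y − ∂G₂/∂z = 4
(∇×G)₂ = ∂G₁/∂z − ∂G₃/∂x = 2*x*y*z + 1
(∇×G)₃ = ∂G₂/∂x − ∂G₁/∂y = -x*z^2 - 8*y + 5
∇×G = (4, 2*x*y*z + 1, -x*z^2 - 8*y + 5)
At (2, 1, -1): (4, -3, -5).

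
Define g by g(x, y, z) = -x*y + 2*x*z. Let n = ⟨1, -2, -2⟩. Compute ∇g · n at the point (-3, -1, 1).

∂g/∂x = -y + 2*z
∂g/∂y = -x
∂g/∂z = 2*x
∇g at (-3, -1, 1) = (3, 3, -6)
∇g · n = (3)(1) + (3)(-2) + (-6)(-2) = 9

9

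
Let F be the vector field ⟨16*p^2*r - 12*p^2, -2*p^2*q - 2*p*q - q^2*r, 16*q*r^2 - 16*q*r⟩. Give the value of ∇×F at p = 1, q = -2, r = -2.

(∇×F)₁ = ∂F₃/∂q − ∂F₂/∂r = q^2 + 16*r^2 - 16*r
(∇×F)₂ = ∂F₁/∂r − ∂F₃/∂p = 16*p^2
(∇×F)₃ = ∂F₂/∂p − ∂F₁/∂q = -4*p*q - 2*q
∇×F = (q^2 + 16*r^2 - 16*r, 16*p^2, -4*p*q - 2*q)
At (1, -2, -2): (100, 16, 12).

(100, 16, 12)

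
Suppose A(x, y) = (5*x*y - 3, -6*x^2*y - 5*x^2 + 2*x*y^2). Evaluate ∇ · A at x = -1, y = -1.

∂A₁/∂x = 5*y
∂A₂/∂y = -6*x^2 + 4*x*y
∇·A = -6*x^2 + 4*x*y + 5*y
At (-1, -1): -7.

-7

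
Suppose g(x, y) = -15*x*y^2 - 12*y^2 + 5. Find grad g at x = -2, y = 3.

(-135, 108)

∂g/∂x = -15*y^2
∂g/∂y = -30*x*y - 24*y
∇g = (-15*y^2, -30*x*y - 24*y)
At (-2, 3): (-135, 108).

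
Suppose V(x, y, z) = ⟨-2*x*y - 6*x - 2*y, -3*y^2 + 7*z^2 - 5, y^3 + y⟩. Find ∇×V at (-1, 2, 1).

(-1, 0, 0)

(∇×V)₁ = ∂V₃/∂y − ∂V₂/∂z = 3*y^2 - 14*z + 1
(∇×V)₂ = ∂V₁/∂z − ∂V₃/∂x = 0
(∇×V)₃ = ∂V₂/∂x − ∂V₁/∂y = 2*x + 2
∇×V = (3*y^2 - 14*z + 1, 0, 2*x + 2)
At (-1, 2, 1): (-1, 0, 0).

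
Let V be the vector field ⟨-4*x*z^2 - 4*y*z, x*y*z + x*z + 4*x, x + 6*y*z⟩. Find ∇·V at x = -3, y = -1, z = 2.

∂V₁/∂x = -4*z^2
∂V₂/∂y = x*z
∂V₃/∂z = 6*y
∇·V = x*z + 6*y - 4*z^2
At (-3, -1, 2): -28.

-28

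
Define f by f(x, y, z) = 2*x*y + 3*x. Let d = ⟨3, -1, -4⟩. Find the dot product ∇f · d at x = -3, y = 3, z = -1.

∂f/∂x = 2*y + 3
∂f/∂y = 2*x
∂f/∂z = 0
∇f at (-3, 3, -1) = (9, -6, 0)
∇f · d = (9)(3) + (-6)(-1) + (0)(-4) = 33

33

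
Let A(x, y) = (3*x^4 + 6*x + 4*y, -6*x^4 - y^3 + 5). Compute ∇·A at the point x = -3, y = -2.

∂A₁/∂x = 12*x^3 + 6
∂A₂/∂y = -3*y^2
∇·A = 12*x^3 - 3*y^2 + 6
At (-3, -2): -330.

-330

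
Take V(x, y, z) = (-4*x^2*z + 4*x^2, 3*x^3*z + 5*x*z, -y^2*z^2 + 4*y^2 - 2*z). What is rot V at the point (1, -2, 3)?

(12, -4, 42)

(∇×V)₁ = ∂V₃/∂y − ∂V₂/∂z = -3*x^3 - 5*x - 2*y*z^2 + 8*y
(∇×V)₂ = ∂V₁/∂z − ∂V₃/∂x = -4*x^2
(∇×V)₃ = ∂V₂/∂x − ∂V₁/∂y = 9*x^2*z + 5*z
∇×V = (-3*x^3 - 5*x - 2*y*z^2 + 8*y, -4*x^2, 9*x^2*z + 5*z)
At (1, -2, 3): (12, -4, 42).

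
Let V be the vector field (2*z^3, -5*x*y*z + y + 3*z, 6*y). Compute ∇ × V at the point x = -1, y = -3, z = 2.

(∇×V)₁ = ∂V₃/∂y − ∂V₂/∂z = 5*x*y + 3
(∇×V)₂ = ∂V₁/∂z − ∂V₃/∂x = 6*z^2
(∇×V)₃ = ∂V₂/∂x − ∂V₁/∂y = -5*y*z
∇×V = (5*x*y + 3, 6*z^2, -5*y*z)
At (-1, -3, 2): (18, 24, 30).

(18, 24, 30)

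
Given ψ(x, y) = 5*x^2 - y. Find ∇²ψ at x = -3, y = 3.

10

∂²ψ/∂x² = 10
∂²ψ/∂y² = 0
∇²ψ = 10
At (-3, 3): 10.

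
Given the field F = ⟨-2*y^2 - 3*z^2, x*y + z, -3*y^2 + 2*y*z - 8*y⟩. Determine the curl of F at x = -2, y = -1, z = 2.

(1, -12, -5)

(∇×F)₁ = ∂F₃/∂y − ∂F₂/∂z = -6*y + 2*z - 9
(∇×F)₂ = ∂F₁/∂z − ∂F₃/∂x = -6*z
(∇×F)₃ = ∂F₂/∂x − ∂F₁/∂y = 5*y
∇×F = (-6*y + 2*z - 9, -6*z, 5*y)
At (-2, -1, 2): (1, -12, -5).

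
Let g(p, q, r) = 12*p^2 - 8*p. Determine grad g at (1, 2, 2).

(16, 0, 0)

∂g/∂p = 24*p - 8
∂g/∂q = 0
∂g/∂r = 0
∇g = (24*p - 8, 0, 0)
At (1, 2, 2): (16, 0, 0).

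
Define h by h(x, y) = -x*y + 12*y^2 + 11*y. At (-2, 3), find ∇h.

(-3, 85)

∂h/∂x = -y
∂h/∂y = -x + 24*y + 11
∇h = (-y, -x + 24*y + 11)
At (-2, 3): (-3, 85).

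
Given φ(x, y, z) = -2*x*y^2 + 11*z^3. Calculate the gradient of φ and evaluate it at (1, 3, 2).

(-18, -12, 132)

∂φ/∂x = -2*y^2
∂φ/∂y = -4*x*y
∂φ/∂z = 33*z^2
∇φ = (-2*y^2, -4*x*y, 33*z^2)
At (1, 3, 2): (-18, -12, 132).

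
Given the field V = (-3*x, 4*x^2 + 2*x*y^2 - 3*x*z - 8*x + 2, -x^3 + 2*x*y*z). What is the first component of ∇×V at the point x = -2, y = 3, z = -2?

2

(∇×V)_1 = ∂V₃/∂y − ∂V₂/∂z
= 2*x*z − (-3*x)
= 2*x*z + 3*x
At (-2, 3, -2): 2.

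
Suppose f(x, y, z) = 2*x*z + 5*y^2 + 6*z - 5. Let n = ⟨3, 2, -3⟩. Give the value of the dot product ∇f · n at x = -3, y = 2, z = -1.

34

∂f/∂x = 2*z
∂f/∂y = 10*y
∂f/∂z = 2*x + 6
∇f at (-3, 2, -1) = (-2, 20, 0)
∇f · n = (-2)(3) + (20)(2) + (0)(-3) = 34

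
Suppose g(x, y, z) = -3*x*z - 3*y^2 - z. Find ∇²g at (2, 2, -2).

∂²g/∂x² = 0
∂²g/∂y² = -6
∂²g/∂z² = 0
∇²g = -6
At (2, 2, -2): -6.

-6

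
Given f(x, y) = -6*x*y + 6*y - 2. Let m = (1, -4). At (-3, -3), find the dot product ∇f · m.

-78

∂f/∂x = -6*y
∂f/∂y = -6*x + 6
∇f at (-3, -3) = (18, 24)
∇f · m = (18)(1) + (24)(-4) = -78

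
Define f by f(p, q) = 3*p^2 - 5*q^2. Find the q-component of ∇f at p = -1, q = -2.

20

(∇f)_2 = ∂f/∂q = -10*q
At (-1, -2): 20.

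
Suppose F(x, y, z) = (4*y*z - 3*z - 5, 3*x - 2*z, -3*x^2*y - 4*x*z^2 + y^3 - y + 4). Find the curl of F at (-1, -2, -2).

(10, 17, 11)

(∇×F)₁ = ∂F₃/∂y − ∂F₂/∂z = -3*x^2 + 3*y^2 + 1
(∇×F)₂ = ∂F₁/∂z − ∂F₃/∂x = 6*x*y + 4*y + 4*z^2 - 3
(∇×F)₃ = ∂F₂/∂x − ∂F₁/∂y = -4*z + 3
∇×F = (-3*x^2 + 3*y^2 + 1, 6*x*y + 4*y + 4*z^2 - 3, -4*z + 3)
At (-1, -2, -2): (10, 17, 11).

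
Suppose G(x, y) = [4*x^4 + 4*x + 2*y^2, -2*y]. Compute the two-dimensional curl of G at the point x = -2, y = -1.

∂G₂/∂x = 0
∂G₁/∂y = 4*y
Scalar curl = -4*y
At (-2, -1): 4.

4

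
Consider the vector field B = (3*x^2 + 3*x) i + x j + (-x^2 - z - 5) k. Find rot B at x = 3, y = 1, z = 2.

(0, 6, 1)

(∇×B)₁ = ∂B₃/∂y − ∂B₂/∂z = 0
(∇×B)₂ = ∂B₁/∂z − ∂B₃/∂x = 2*x
(∇×B)₃ = ∂B₂/∂x − ∂B₁/∂y = 1
∇×B = (0, 2*x, 1)
At (3, 1, 2): (0, 6, 1).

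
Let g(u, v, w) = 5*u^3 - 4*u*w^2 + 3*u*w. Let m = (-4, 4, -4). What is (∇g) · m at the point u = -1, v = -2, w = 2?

∂g/∂u = 15*u^2 - 4*w^2 + 3*w
∂g/∂v = 0
∂g/∂w = -8*u*w + 3*u
∇g at (-1, -2, 2) = (5, 0, 13)
∇g · m = (5)(-4) + (0)(4) + (13)(-4) = -72

-72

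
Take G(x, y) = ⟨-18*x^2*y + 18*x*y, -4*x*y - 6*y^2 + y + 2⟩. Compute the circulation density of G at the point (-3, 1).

∂G₂/∂x = -4*y
∂G₁/∂y = -18*x^2 + 18*x
Scalar curl = 18*x^2 - 18*x - 4*y
At (-3, 1): 212.

212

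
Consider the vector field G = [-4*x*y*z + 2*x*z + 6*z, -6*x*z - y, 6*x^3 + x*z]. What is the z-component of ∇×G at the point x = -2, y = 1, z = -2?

(∇×G)_3 = ∂G₂/∂x − ∂G₁/∂y
= -6*z − (-4*x*z)
= 4*x*z - 6*z
At (-2, 1, -2): 28.

28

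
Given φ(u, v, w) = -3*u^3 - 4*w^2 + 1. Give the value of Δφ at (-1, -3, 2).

10

∂²φ/∂u² = -18*u
∂²φ/∂v² = 0
∂²φ/∂w² = -8
∇²φ = -18*u - 8
At (-1, -3, 2): 10.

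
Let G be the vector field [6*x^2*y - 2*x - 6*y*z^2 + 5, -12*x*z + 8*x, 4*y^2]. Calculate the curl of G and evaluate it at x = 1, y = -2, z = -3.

(-4, -72, 92)

(∇×G)₁ = ∂G₃/∂y − ∂G₂/∂z = 12*x + 8*y
(∇×G)₂ = ∂G₁/∂z − ∂G₃/∂x = -12*y*z
(∇×G)₃ = ∂G₂/∂x − ∂G₁/∂y = -6*x^2 + 6*z^2 - 12*z + 8
∇×G = (12*x + 8*y, -12*y*z, -6*x^2 + 6*z^2 - 12*z + 8)
At (1, -2, -3): (-4, -72, 92).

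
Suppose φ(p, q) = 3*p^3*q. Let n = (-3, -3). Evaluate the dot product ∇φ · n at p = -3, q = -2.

∂φ/∂p = 9*p^2*q
∂φ/∂q = 3*p^3
∇φ at (-3, -2) = (-162, -81)
∇φ · n = (-162)(-3) + (-81)(-3) = 729

729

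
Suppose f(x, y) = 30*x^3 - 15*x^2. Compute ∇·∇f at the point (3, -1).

∂²f/∂x² = 30*(6*x - 1)
∂²f/∂y² = 0
∇²f = 180*x - 30
At (3, -1): 510.

510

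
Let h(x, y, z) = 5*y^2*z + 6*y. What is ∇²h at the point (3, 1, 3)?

30

∂²h/∂x² = 0
∂²h/∂y² = 10*z
∂²h/∂z² = 0
∇²h = 10*z
At (3, 1, 3): 30.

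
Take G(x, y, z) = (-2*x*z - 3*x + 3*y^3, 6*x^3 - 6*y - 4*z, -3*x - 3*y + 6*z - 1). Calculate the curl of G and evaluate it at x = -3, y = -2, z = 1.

(∇×G)₁ = ∂G₃/∂y − ∂G₂/∂z = 1
(∇×G)₂ = ∂G₁/∂z − ∂G₃/∂x = -2*x + 3
(∇×G)₃ = ∂G₂/∂x − ∂G₁/∂y = 18*x^2 - 9*y^2
∇×G = (1, -2*x + 3, 18*x^2 - 9*y^2)
At (-3, -2, 1): (1, 9, 126).

(1, 9, 126)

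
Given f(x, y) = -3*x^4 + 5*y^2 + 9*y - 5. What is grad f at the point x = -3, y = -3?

∂f/∂x = -12*x^3
∂f/∂y = 10*y + 9
∇f = (-12*x^3, 10*y + 9)
At (-3, -3): (324, -21).

(324, -21)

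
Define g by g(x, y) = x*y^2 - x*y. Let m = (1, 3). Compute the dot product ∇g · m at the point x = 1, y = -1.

-7

∂g/∂x = y^2 - y
∂g/∂y = 2*x*y - x
∇g at (1, -1) = (2, -3)
∇g · m = (2)(1) + (-3)(3) = -7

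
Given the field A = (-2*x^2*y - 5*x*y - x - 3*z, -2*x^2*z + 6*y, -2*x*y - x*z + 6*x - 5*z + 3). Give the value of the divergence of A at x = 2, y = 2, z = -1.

∂A₁/∂x = -4*x*y - 5*y - 1
∂A₂/∂y = 6
∂A₃/∂z = -x - 5
∇·A = -4*x*y - x - 5*y
At (2, 2, -1): -28.

-28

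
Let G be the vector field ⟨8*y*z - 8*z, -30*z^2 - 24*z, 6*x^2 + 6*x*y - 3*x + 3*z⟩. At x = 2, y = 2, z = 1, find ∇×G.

(96, -25, -8)

(∇×G)₁ = ∂G₃/∂y − ∂G₂/∂z = 6*x + 60*z + 24
(∇×G)₂ = ∂G₁/∂z − ∂G₃/∂x = -12*x + 2*y - 5
(∇×G)₃ = ∂G₂/∂x − ∂G₁/∂y = -8*z
∇×G = (6*x + 60*z + 24, -12*x + 2*y - 5, -8*z)
At (2, 2, 1): (96, -25, -8).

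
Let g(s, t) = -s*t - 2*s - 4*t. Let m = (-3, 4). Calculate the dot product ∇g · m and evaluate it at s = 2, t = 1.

∂g/∂s = -t - 2
∂g/∂t = -s - 4
∇g at (2, 1) = (-3, -6)
∇g · m = (-3)(-3) + (-6)(4) = -15

-15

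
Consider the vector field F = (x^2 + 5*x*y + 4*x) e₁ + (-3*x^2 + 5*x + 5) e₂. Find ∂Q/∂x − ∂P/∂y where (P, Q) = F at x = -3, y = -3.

38

∂F₂/∂x = -6*x + 5
∂F₁/∂y = 5*x
Scalar curl = -11*x + 5
At (-3, -3): 38.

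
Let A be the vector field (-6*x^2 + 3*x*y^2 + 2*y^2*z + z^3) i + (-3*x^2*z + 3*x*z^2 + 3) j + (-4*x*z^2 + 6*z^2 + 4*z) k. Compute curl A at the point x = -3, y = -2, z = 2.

(∇×A)₁ = ∂A₃/∂y − ∂A₂/∂z = 3*x^2 - 6*x*z
(∇×A)₂ = ∂A₁/∂z − ∂A₃/∂x = 2*y^2 + 7*z^2
(∇×A)₃ = ∂A₂/∂x − ∂A₁/∂y = -6*x*y - 6*x*z - 4*y*z + 3*z^2
∇×A = (3*x^2 - 6*x*z, 2*y^2 + 7*z^2, -6*x*y - 6*x*z - 4*y*z + 3*z^2)
At (-3, -2, 2): (63, 36, 28).

(63, 36, 28)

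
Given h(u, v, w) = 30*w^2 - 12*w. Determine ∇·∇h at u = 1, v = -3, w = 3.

∂²h/∂u² = 0
∂²h/∂v² = 0
∂²h/∂w² = 60
∇²h = 60
At (1, -3, 3): 60.

60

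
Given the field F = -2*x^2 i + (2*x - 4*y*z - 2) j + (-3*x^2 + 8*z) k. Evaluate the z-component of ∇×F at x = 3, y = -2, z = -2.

(∇×F)_3 = ∂F₂/∂x − ∂F₁/∂y
= 2 − (0)
= 2
At (3, -2, -2): 2.

2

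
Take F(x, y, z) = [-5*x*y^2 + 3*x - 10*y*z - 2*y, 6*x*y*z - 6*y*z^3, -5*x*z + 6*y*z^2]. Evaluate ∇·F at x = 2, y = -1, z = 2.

∂F₁/∂x = -5*y^2 + 3
∂F₂/∂y = 6*x*z - 6*z^3
∂F₃/∂z = -5*x + 12*y*z
∇·F = 6*x*z - 5*x - 5*y^2 + 12*y*z - 6*z^3 + 3
At (2, -1, 2): -60.

-60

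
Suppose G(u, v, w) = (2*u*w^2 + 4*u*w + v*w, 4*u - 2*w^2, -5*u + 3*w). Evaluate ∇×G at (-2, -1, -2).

(∇×G)₁ = ∂G₃/∂v − ∂G₂/∂w = 4*w
(∇×G)₂ = ∂G₁/∂w − ∂G₃/∂u = 4*u*w + 4*u + v + 5
(∇×G)₃ = ∂G₂/∂u − ∂G₁/∂v = -w + 4
∇×G = (4*w, 4*u*w + 4*u + v + 5, -w + 4)
At (-2, -1, -2): (-8, 12, 6).

(-8, 12, 6)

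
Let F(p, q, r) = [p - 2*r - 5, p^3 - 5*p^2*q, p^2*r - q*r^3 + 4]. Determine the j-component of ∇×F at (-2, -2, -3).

-14

(∇×F)_2 = ∂F₁/∂r − ∂F₃/∂p
= -2 − (2*p*r)
= -2*p*r - 2
At (-2, -2, -3): -14.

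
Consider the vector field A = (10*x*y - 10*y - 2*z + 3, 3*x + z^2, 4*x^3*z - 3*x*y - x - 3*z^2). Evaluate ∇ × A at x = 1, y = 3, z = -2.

(∇×A)₁ = ∂A₃/∂y − ∂A₂/∂z = -3*x - 2*z
(∇×A)₂ = ∂A₁/∂z − ∂A₃/∂x = -12*x^2*z + 3*y - 1
(∇×A)₃ = ∂A₂/∂x − ∂A₁/∂y = -10*x + 13
∇×A = (-3*x - 2*z, -12*x^2*z + 3*y - 1, -10*x + 13)
At (1, 3, -2): (1, 32, 3).

(1, 32, 3)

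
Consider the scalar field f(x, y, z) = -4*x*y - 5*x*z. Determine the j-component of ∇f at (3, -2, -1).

(∇f)_2 = ∂f/∂y = -4*x
At (3, -2, -1): -12.

-12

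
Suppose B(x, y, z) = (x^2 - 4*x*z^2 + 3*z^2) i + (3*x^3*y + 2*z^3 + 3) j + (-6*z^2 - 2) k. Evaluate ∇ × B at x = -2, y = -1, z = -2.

(∇×B)₁ = ∂B₃/∂y − ∂B₂/∂z = -6*z^2
(∇×B)₂ = ∂B₁/∂z − ∂B₃/∂x = -8*x*z + 6*z
(∇×B)₃ = ∂B₂/∂x − ∂B₁/∂y = 9*x^2*y
∇×B = (-6*z^2, -8*x*z + 6*z, 9*x^2*y)
At (-2, -1, -2): (-24, -44, -36).

(-24, -44, -36)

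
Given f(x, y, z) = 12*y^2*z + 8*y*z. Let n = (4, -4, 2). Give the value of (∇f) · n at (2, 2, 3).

-544

∂f/∂x = 0
∂f/∂y = 24*y*z + 8*z
∂f/∂z = 12*y^2 + 8*y
∇f at (2, 2, 3) = (0, 168, 64)
∇f · n = (0)(4) + (168)(-4) + (64)(2) = -544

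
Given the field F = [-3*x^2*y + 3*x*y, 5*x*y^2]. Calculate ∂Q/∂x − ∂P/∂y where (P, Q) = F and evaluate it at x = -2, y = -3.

63

∂F₂/∂x = 5*y^2
∂F₁/∂y = -3*x^2 + 3*x
Scalar curl = 3*x^2 - 3*x + 5*y^2
At (-2, -3): 63.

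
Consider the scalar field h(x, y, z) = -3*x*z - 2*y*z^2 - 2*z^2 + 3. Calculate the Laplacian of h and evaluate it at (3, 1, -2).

∂²h/∂x² = 0
∂²h/∂y² = 0
∂²h/∂z² = -4*(y + 1)
∇²h = -4*y - 4
At (3, 1, -2): -8.

-8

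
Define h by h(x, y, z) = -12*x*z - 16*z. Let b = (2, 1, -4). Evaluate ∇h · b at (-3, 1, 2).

-128

∂h/∂x = -12*z
∂h/∂y = 0
∂h/∂z = -12*x - 16
∇h at (-3, 1, 2) = (-24, 0, 20)
∇h · b = (-24)(2) + (0)(1) + (20)(-4) = -128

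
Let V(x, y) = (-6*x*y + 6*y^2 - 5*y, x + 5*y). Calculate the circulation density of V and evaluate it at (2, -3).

∂V₂/∂x = 1
∂V₁/∂y = -6*x + 12*y - 5
Scalar curl = 6*x - 12*y + 6
At (2, -3): 54.

54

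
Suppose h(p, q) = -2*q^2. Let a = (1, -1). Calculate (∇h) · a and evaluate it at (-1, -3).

-12

∂h/∂p = 0
∂h/∂q = -4*q
∇h at (-1, -3) = (0, 12)
∇h · a = (0)(1) + (12)(-1) = -12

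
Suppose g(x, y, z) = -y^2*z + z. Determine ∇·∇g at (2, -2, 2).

∂²g/∂x² = 0
∂²g/∂y² = -2*z
∂²g/∂z² = 0
∇²g = -2*z
At (2, -2, 2): -4.

-4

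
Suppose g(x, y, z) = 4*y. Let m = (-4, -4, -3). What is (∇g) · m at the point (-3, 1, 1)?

∂g/∂x = 0
∂g/∂y = 4
∂g/∂z = 0
∇g at (-3, 1, 1) = (0, 4, 0)
∇g · m = (0)(-4) + (4)(-4) + (0)(-3) = -16

-16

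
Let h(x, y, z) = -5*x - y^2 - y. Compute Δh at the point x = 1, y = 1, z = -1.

∂²h/∂x² = 0
∂²h/∂y² = -2
∂²h/∂z² = 0
∇²h = -2
At (1, 1, -1): -2.

-2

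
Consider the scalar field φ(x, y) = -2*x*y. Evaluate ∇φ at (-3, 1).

(-2, 6)

∂φ/∂x = -2*y
∂φ/∂y = -2*x
∇φ = (-2*y, -2*x)
At (-3, 1): (-2, 6).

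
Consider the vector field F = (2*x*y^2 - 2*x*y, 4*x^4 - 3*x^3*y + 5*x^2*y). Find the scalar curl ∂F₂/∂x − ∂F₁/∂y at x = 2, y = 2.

84

∂F₂/∂x = 16*x^3 - 9*x^2*y + 10*x*y
∂F₁/∂y = 4*x*y - 2*x
Scalar curl = 16*x^3 - 9*x^2*y + 6*x*y + 2*x
At (2, 2): 84.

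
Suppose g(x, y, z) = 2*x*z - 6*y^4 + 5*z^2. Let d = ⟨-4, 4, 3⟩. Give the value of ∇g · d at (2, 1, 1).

-62

∂g/∂x = 2*z
∂g/∂y = -24*y^3
∂g/∂z = 2*x + 10*z
∇g at (2, 1, 1) = (2, -24, 14)
∇g · d = (2)(-4) + (-24)(4) + (14)(3) = -62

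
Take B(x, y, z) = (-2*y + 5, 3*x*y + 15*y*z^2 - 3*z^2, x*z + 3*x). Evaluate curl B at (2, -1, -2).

(∇×B)₁ = ∂B₃/∂y − ∂B₂/∂z = -30*y*z + 6*z
(∇×B)₂ = ∂B₁/∂z − ∂B₃/∂x = -z - 3
(∇×B)₃ = ∂B₂/∂x − ∂B₁/∂y = 3*y + 2
∇×B = (-30*y*z + 6*z, -z - 3, 3*y + 2)
At (2, -1, -2): (-72, -1, -1).

(-72, -1, -1)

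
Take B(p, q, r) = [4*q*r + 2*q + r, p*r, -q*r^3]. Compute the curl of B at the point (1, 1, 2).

(-9, 5, -8)

(∇×B)₁ = ∂B₃/∂q − ∂B₂/∂r = -p - r^3
(∇×B)₂ = ∂B₁/∂r − ∂B₃/∂p = 4*q + 1
(∇×B)₃ = ∂B₂/∂p − ∂B₁/∂q = -3*r - 2
∇×B = (-p - r^3, 4*q + 1, -3*r - 2)
At (1, 1, 2): (-9, 5, -8).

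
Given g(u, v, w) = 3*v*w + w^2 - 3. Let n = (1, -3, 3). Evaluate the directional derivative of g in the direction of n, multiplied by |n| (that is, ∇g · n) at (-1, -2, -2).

-12

∂g/∂u = 0
∂g/∂v = 3*w
∂g/∂w = 3*v + 2*w
∇g at (-1, -2, -2) = (0, -6, -10)
∇g · n = (0)(1) + (-6)(-3) + (-10)(3) = -12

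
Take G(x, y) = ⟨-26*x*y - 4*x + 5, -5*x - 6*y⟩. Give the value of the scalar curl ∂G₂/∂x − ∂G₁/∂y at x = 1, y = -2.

21

∂G₂/∂x = -5
∂G₁/∂y = -26*x
Scalar curl = 26*x - 5
At (1, -2): 21.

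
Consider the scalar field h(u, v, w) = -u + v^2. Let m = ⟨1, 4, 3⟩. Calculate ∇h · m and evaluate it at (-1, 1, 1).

7

∂h/∂u = -1
∂h/∂v = 2*v
∂h/∂w = 0
∇h at (-1, 1, 1) = (-1, 2, 0)
∇h · m = (-1)(1) + (2)(4) + (0)(3) = 7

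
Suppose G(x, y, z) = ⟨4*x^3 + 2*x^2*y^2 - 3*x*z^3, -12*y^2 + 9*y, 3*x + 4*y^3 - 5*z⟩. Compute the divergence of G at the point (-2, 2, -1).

∂G₁/∂x = 12*x^2 + 4*x*y^2 - 3*z^3
∂G₂/∂y = -24*y + 9
∂G₃/∂z = -5
∇·G = 12*x^2 + 4*x*y^2 - 24*y - 3*z^3 + 4
At (-2, 2, -1): -25.

-25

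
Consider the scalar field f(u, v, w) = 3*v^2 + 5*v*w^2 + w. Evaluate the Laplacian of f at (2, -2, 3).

∂²f/∂u² = 0
∂²f/∂v² = 6
∂²f/∂w² = 10*v
∇²f = 10*v + 6
At (2, -2, 3): -14.

-14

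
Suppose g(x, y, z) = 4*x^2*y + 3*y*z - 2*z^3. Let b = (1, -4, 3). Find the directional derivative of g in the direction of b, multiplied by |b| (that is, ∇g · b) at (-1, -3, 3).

∂g/∂x = 8*x*y
∂g/∂y = 4*x^2 + 3*z
∂g/∂z = 3*y - 6*z^2
∇g at (-1, -3, 3) = (24, 13, -63)
∇g · b = (24)(1) + (13)(-4) + (-63)(3) = -217

-217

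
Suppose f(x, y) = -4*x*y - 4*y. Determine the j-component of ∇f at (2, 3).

(∇f)_2 = ∂f/∂y = -4*x - 4
At (2, 3): -12.

-12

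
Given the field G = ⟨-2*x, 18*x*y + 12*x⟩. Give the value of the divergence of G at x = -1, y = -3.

∂G₁/∂x = -2
∂G₂/∂y = 18*x
∇·G = 18*x - 2
At (-1, -3): -20.

-20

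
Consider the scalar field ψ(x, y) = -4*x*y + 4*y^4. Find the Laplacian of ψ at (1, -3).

∂²ψ/∂x² = 0
∂²ψ/∂y² = 48*y^2
∇²ψ = 48*y^2
At (1, -3): 432.

432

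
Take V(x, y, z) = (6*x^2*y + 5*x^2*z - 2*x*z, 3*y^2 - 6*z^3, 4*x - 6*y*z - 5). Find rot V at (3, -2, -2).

(∇×V)₁ = ∂V₃/∂y − ∂V₂/∂z = 18*z^2 - 6*z
(∇×V)₂ = ∂V₁/∂z − ∂V₃/∂x = 5*x^2 - 2*x - 4
(∇×V)₃ = ∂V₂/∂x − ∂V₁/∂y = -6*x^2
∇×V = (18*z^2 - 6*z, 5*x^2 - 2*x - 4, -6*x^2)
At (3, -2, -2): (84, 35, -54).

(84, 35, -54)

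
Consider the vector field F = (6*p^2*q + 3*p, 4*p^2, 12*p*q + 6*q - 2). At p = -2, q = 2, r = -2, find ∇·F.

∂F₁/∂p = 12*p*q + 3
∂F₂/∂q = 0
∂F₃/∂r = 0
∇·F = 12*p*q + 3
At (-2, 2, -2): -45.

-45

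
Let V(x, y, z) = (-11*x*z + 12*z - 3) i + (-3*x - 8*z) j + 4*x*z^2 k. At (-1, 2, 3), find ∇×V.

(8, -13, -3)

(∇×V)₁ = ∂V₃/∂y − ∂V₂/∂z = 8
(∇×V)₂ = ∂V₁/∂z − ∂V₃/∂x = -11*x - 4*z^2 + 12
(∇×V)₃ = ∂V₂/∂x − ∂V₁/∂y = -3
∇×V = (8, -11*x - 4*z^2 + 12, -3)
At (-1, 2, 3): (8, -13, -3).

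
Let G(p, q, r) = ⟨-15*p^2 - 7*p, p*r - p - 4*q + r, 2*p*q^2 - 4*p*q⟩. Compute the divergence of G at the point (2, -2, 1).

-71

∂G₁/∂p = -30*p - 7
∂G₂/∂q = -4
∂G₃/∂r = 0
∇·G = -30*p - 11
At (2, -2, 1): -71.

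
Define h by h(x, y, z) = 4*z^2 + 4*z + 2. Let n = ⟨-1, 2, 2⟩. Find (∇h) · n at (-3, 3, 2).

40

∂h/∂x = 0
∂h/∂y = 0
∂h/∂z = 8*z + 4
∇h at (-3, 3, 2) = (0, 0, 20)
∇h · n = (0)(-1) + (0)(2) + (20)(2) = 40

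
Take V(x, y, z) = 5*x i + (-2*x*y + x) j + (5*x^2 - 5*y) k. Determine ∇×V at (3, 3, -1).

(-5, -30, -5)

(∇×V)₁ = ∂V₃/∂y − ∂V₂/∂z = -5
(∇×V)₂ = ∂V₁/∂z − ∂V₃/∂x = -10*x
(∇×V)₃ = ∂V₂/∂x − ∂V₁/∂y = -2*y + 1
∇×V = (-5, -10*x, -2*y + 1)
At (3, 3, -1): (-5, -30, -5).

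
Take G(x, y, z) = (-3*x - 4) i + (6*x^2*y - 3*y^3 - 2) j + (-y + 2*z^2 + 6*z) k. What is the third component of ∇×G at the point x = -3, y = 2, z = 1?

(∇×G)_3 = ∂G₂/∂x − ∂G₁/∂y
= 12*x*y − (0)
= 12*x*y
At (-3, 2, 1): -72.

-72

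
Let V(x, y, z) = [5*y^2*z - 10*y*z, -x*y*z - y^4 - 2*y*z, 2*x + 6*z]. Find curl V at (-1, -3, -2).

(∇×V)₁ = ∂V₃/∂y − ∂V₂/∂z = x*y + 2*y
(∇×V)₂ = ∂V₁/∂z − ∂V₃/∂x = 5*y^2 - 10*y - 2
(∇×V)₃ = ∂V₂/∂x − ∂V₁/∂y = -11*y*z + 10*z
∇×V = (x*y + 2*y, 5*y^2 - 10*y - 2, -11*y*z + 10*z)
At (-1, -3, -2): (-3, 73, -86).

(-3, 73, -86)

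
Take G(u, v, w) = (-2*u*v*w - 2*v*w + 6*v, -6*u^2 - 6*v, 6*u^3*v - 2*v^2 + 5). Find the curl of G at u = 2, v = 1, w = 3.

(44, -78, -12)

(∇×G)₁ = ∂G₃/∂v − ∂G₂/∂w = 6*u^3 - 4*v
(∇×G)₂ = ∂G₁/∂w − ∂G₃/∂u = -18*u^2*v - 2*u*v - 2*v
(∇×G)₃ = ∂G₂/∂u − ∂G₁/∂v = 2*u*w - 12*u + 2*w - 6
∇×G = (6*u^3 - 4*v, -18*u^2*v - 2*u*v - 2*v, 2*u*w - 12*u + 2*w - 6)
At (2, 1, 3): (44, -78, -12).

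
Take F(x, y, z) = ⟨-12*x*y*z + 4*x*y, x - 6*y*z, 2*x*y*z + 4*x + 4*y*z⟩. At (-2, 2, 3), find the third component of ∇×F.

(∇×F)_3 = ∂F₂/∂x − ∂F₁/∂y
= 1 − (-12*x*z + 4*x)
= 12*x*z - 4*x + 1
At (-2, 2, 3): -63.

-63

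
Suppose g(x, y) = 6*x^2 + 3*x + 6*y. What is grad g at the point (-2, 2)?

∂g/∂x = 12*x + 3
∂g/∂y = 6
∇g = (12*x + 3, 6)
At (-2, 2): (-21, 6).

(-21, 6)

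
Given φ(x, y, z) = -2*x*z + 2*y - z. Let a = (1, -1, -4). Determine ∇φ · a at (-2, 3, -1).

-12

∂φ/∂x = -2*z
∂φ/∂y = 2
∂φ/∂z = -2*x - 1
∇φ at (-2, 3, -1) = (2, 2, 3)
∇φ · a = (2)(1) + (2)(-1) + (3)(-4) = -12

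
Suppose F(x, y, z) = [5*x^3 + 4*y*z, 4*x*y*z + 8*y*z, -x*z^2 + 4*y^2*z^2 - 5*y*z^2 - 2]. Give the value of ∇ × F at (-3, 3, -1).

(31, 13, -8)

(∇×F)₁ = ∂F₃/∂y − ∂F₂/∂z = -4*x*y + 8*y*z^2 - 8*y - 5*z^2
(∇×F)₂ = ∂F₁/∂z − ∂F₃/∂x = 4*y + z^2
(∇×F)₃ = ∂F₂/∂x − ∂F₁/∂y = 4*y*z - 4*z
∇×F = (-4*x*y + 8*y*z^2 - 8*y - 5*z^2, 4*y + z^2, 4*y*z - 4*z)
At (-3, 3, -1): (31, 13, -8).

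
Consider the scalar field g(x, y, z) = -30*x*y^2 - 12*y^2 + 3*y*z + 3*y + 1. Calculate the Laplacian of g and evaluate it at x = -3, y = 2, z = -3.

156

∂²g/∂x² = 0
∂²g/∂y² = -12*(5*x + 2)
∂²g/∂z² = 0
∇²g = -60*x - 24
At (-3, 2, -3): 156.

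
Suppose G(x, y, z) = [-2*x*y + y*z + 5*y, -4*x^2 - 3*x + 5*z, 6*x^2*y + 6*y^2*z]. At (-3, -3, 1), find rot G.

(∇×G)₁ = ∂G₃/∂y − ∂G₂/∂z = 6*x^2 + 12*y*z - 5
(∇×G)₂ = ∂G₁/∂z − ∂G₃/∂x = -12*x*y + y
(∇×G)₃ = ∂G₂/∂x − ∂G₁/∂y = -6*x - z - 8
∇×G = (6*x^2 + 12*y*z - 5, -12*x*y + y, -6*x - z - 8)
At (-3, -3, 1): (13, -111, 9).

(13, -111, 9)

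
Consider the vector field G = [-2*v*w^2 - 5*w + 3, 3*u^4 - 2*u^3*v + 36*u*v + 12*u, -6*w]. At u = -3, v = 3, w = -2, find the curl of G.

(∇×G)₁ = ∂G₃/∂v − ∂G₂/∂w = 0
(∇×G)₂ = ∂G₁/∂w − ∂G₃/∂u = -4*v*w - 5
(∇×G)₃ = ∂G₂/∂u − ∂G₁/∂v = 12*u^3 - 6*u^2*v + 36*v + 2*w^2 + 12
∇×G = (0, -4*v*w - 5, 12*u^3 - 6*u^2*v + 36*v + 2*w^2 + 12)
At (-3, 3, -2): (0, 19, -358).

(0, 19, -358)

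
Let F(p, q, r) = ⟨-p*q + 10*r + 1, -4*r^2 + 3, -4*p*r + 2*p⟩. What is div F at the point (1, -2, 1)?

-2

∂F₁/∂p = -q
∂F₂/∂q = 0
∂F₃/∂r = -4*p
∇·F = -4*p - q
At (1, -2, 1): -2.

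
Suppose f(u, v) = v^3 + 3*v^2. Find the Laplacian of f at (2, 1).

12

∂²f/∂u² = 0
∂²f/∂v² = 6*(v + 1)
∇²f = 6*v + 6
At (2, 1): 12.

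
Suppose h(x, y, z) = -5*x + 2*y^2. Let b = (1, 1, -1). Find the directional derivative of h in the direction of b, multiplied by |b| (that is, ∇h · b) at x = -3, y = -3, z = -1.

∂h/∂x = -5
∂h/∂y = 4*y
∂h/∂z = 0
∇h at (-3, -3, -1) = (-5, -12, 0)
∇h · b = (-5)(1) + (-12)(1) + (0)(-1) = -17

-17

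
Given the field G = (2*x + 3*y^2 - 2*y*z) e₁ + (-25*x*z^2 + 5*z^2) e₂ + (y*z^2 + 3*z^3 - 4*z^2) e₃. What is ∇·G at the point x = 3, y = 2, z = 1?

∂G₁/∂x = 2
∂G₂/∂y = 0
∂G₃/∂z = 2*y*z + 9*z^2 - 8*z
∇·G = 2*y*z + 9*z^2 - 8*z + 2
At (3, 2, 1): 7.

7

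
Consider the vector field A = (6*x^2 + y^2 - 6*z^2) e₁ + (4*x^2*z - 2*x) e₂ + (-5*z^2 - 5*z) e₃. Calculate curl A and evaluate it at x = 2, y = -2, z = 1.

(-16, -12, 18)

(∇×A)₁ = ∂A₃/∂y − ∂A₂/∂z = -4*x^2
(∇×A)₂ = ∂A₁/∂z − ∂A₃/∂x = -12*z
(∇×A)₃ = ∂A₂/∂x − ∂A₁/∂y = 8*x*z - 2*y - 2
∇×A = (-4*x^2, -12*z, 8*x*z - 2*y - 2)
At (2, -2, 1): (-16, -12, 18).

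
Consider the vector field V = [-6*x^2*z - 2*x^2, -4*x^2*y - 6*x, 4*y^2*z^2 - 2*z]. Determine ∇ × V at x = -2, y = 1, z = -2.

(32, -24, 10)

(∇×V)₁ = ∂V₃/∂y − ∂V₂/∂z = 8*y*z^2
(∇×V)₂ = ∂V₁/∂z − ∂V₃/∂x = -6*x^2
(∇×V)₃ = ∂V₂/∂x − ∂V₁/∂y = -8*x*y - 6
∇×V = (8*y*z^2, -6*x^2, -8*x*y - 6)
At (-2, 1, -2): (32, -24, 10).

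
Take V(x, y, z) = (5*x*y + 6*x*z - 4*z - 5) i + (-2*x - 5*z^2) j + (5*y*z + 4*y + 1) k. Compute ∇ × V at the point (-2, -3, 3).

(∇×V)₁ = ∂V₃/∂y − ∂V₂/∂z = 15*z + 4
(∇×V)₂ = ∂V₁/∂z − ∂V₃/∂x = 6*x - 4
(∇×V)₃ = ∂V₂/∂x − ∂V₁/∂y = -5*x - 2
∇×V = (15*z + 4, 6*x - 4, -5*x - 2)
At (-2, -3, 3): (49, -16, 8).

(49, -16, 8)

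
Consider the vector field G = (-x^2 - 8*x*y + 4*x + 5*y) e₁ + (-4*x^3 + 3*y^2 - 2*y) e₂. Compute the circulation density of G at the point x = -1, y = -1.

-25

∂G₂/∂x = -12*x^2
∂G₁/∂y = -8*x + 5
Scalar curl = -12*x^2 + 8*x - 5
At (-1, -1): -25.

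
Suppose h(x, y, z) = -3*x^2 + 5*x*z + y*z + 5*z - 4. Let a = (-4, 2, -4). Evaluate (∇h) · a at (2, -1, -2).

28

∂h/∂x = -6*x + 5*z
∂h/∂y = z
∂h/∂z = 5*x + y + 5
∇h at (2, -1, -2) = (-22, -2, 14)
∇h · a = (-22)(-4) + (-2)(2) + (14)(-4) = 28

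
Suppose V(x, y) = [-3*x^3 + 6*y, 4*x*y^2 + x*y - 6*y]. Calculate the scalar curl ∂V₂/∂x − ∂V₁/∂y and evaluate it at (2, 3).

∂V₂/∂x = 4*y^2 + y
∂V₁/∂y = 6
Scalar curl = 4*y^2 + y - 6
At (2, 3): 33.

33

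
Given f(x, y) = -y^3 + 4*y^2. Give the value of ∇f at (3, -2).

∂f/∂x = 0
∂f/∂y = -3*y^2 + 8*y
∇f = (0, -3*y^2 + 8*y)
At (3, -2): (0, -28).

(0, -28)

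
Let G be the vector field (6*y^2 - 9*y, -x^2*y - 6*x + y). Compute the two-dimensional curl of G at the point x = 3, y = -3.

57

∂G₂/∂x = -2*x*y - 6
∂G₁/∂y = 12*y - 9
Scalar curl = -2*x*y - 12*y + 3
At (3, -3): 57.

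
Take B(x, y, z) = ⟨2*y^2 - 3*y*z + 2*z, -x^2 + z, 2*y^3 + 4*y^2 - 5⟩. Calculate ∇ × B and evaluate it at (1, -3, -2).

(29, 11, 4)

(∇×B)₁ = ∂B₃/∂y − ∂B₂/∂z = 6*y^2 + 8*y - 1
(∇×B)₂ = ∂B₁/∂z − ∂B₃/∂x = -3*y + 2
(∇×B)₃ = ∂B₂/∂x − ∂B₁/∂y = -2*x - 4*y + 3*z
∇×B = (6*y^2 + 8*y - 1, -3*y + 2, -2*x - 4*y + 3*z)
At (1, -3, -2): (29, 11, 4).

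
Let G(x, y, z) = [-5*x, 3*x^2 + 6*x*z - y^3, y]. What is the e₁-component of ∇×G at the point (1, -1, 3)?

(∇×G)_1 = ∂G₃/∂y − ∂G₂/∂z
= 1 − (6*x)
= -6*x + 1
At (1, -1, 3): -5.

-5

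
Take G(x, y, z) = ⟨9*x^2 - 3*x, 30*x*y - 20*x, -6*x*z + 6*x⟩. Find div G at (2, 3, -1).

81

∂G₁/∂x = 18*x - 3
∂G₂/∂y = 30*x
∂G₃/∂z = -6*x
∇·G = 42*x - 3
At (2, 3, -1): 81.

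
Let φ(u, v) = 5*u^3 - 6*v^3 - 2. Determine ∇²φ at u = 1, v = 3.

-78

∂²φ/∂u² = 30*u
∂²φ/∂v² = -36*v
∇²φ = 30*u - 36*v
At (1, 3): -78.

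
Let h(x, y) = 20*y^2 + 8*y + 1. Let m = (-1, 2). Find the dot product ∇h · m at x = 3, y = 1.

96

∂h/∂x = 0
∂h/∂y = 40*y + 8
∇h at (3, 1) = (0, 48)
∇h · m = (0)(-1) + (48)(2) = 96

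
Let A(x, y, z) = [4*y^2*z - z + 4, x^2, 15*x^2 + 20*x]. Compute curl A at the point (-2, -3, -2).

(0, 75, -52)

(∇×A)₁ = ∂A₃/∂y − ∂A₂/∂z = 0
(∇×A)₂ = ∂A₁/∂z − ∂A₃/∂x = -30*x + 4*y^2 - 21
(∇×A)₃ = ∂A₂/∂x − ∂A₁/∂y = 2*x - 8*y*z
∇×A = (0, -30*x + 4*y^2 - 21, 2*x - 8*y*z)
At (-2, -3, -2): (0, 75, -52).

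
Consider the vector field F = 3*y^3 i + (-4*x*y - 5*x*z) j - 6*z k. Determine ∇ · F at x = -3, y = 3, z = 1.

6

∂F₁/∂x = 0
∂F₂/∂y = -4*x
∂F₃/∂z = -6
∇·F = -4*x - 6
At (-3, 3, 1): 6.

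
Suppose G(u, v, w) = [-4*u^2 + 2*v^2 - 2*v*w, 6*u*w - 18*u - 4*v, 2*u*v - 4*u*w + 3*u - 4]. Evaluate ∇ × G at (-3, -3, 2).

(12, 17, 10)

(∇×G)₁ = ∂G₃/∂v − ∂G₂/∂w = -4*u
(∇×G)₂ = ∂G₁/∂w − ∂G₃/∂u = -4*v + 4*w - 3
(∇×G)₃ = ∂G₂/∂u − ∂G₁/∂v = -4*v + 8*w - 18
∇×G = (-4*u, -4*v + 4*w - 3, -4*v + 8*w - 18)
At (-3, -3, 2): (12, 17, 10).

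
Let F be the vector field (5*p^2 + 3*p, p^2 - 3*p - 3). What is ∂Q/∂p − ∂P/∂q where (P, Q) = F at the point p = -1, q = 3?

∂F₂/∂p = 2*p - 3
∂F₁/∂q = 0
Scalar curl = 2*p - 3
At (-1, 3): -5.

-5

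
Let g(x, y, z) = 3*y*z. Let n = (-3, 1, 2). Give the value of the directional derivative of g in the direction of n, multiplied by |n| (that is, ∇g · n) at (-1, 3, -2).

12

∂g/∂x = 0
∂g/∂y = 3*z
∂g/∂z = 3*y
∇g at (-1, 3, -2) = (0, -6, 9)
∇g · n = (0)(-3) + (-6)(1) + (9)(2) = 12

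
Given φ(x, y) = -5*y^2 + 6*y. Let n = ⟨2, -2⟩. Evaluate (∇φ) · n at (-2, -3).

-72

∂φ/∂x = 0
∂φ/∂y = -10*y + 6
∇φ at (-2, -3) = (0, 36)
∇φ · n = (0)(2) + (36)(-2) = -72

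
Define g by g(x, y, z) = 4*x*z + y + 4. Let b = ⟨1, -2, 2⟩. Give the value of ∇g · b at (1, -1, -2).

∂g/∂x = 4*z
∂g/∂y = 1
∂g/∂z = 4*x
∇g at (1, -1, -2) = (-8, 1, 4)
∇g · b = (-8)(1) + (1)(-2) + (4)(2) = -2

-2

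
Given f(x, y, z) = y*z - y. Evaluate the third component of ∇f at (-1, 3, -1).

3

(∇f)_3 = ∂f/∂z = y
At (-1, 3, -1): 3.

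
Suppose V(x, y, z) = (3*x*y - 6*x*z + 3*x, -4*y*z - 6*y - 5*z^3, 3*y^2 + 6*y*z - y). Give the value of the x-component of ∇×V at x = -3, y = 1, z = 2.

(∇×V)_1 = ∂V₃/∂y − ∂V₂/∂z
= 6*y + 6*z - 1 − (-4*y - 15*z^2)
= 10*y + 15*z^2 + 6*z - 1
At (-3, 1, 2): 81.

81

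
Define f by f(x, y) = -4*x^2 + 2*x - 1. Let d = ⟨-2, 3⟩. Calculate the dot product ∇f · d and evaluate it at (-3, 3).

-52

∂f/∂x = -8*x + 2
∂f/∂y = 0
∇f at (-3, 3) = (26, 0)
∇f · d = (26)(-2) + (0)(3) = -52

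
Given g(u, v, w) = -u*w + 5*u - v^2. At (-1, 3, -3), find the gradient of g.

(8, -6, 1)

∂g/∂u = -w + 5
∂g/∂v = -2*v
∂g/∂w = -u
∇g = (-w + 5, -2*v, -u)
At (-1, 3, -3): (8, -6, 1).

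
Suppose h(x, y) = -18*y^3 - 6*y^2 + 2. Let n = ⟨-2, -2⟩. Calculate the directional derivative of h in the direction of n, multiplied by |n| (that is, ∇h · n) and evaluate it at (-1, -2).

384

∂h/∂x = 0
∂h/∂y = -54*y^2 - 12*y
∇h at (-1, -2) = (0, -192)
∇h · n = (0)(-2) + (-192)(-2) = 384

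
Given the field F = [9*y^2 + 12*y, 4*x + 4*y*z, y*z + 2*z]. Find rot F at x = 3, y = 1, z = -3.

(∇×F)₁ = ∂F₃/∂y − ∂F₂/∂z = -4*y + z
(∇×F)₂ = ∂F₁/∂z − ∂F₃/∂x = 0
(∇×F)₃ = ∂F₂/∂x − ∂F₁/∂y = -18*y - 8
∇×F = (-4*y + z, 0, -18*y - 8)
At (3, 1, -3): (-7, 0, -26).

(-7, 0, -26)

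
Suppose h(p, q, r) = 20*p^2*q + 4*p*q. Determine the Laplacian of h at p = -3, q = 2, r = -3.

∂²h/∂p² = 40*q
∂²h/∂q² = 0
∂²h/∂r² = 0
∇²h = 40*q
At (-3, 2, -3): 80.

80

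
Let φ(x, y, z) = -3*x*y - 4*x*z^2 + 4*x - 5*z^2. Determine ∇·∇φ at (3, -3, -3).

∂²φ/∂x² = 0
∂²φ/∂y² = 0
∂²φ/∂z² = -2*(4*x + 5)
∇²φ = -8*x - 10
At (3, -3, -3): -34.

-34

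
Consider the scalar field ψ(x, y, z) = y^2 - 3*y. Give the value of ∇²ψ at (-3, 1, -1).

2

∂²ψ/∂x² = 0
∂²ψ/∂y² = 2
∂²ψ/∂z² = 0
∇²ψ = 2
At (-3, 1, -1): 2.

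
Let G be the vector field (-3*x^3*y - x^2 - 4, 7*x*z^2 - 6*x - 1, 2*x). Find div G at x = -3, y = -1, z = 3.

87

∂G₁/∂x = -9*x^2*y - 2*x
∂G₂/∂y = 0
∂G₃/∂z = 0
∇·G = -9*x^2*y - 2*x
At (-3, -1, 3): 87.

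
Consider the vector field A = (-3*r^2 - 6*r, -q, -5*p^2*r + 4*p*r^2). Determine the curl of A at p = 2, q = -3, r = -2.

(0, -50, 0)

(∇×A)₁ = ∂A₃/∂q − ∂A₂/∂r = 0
(∇×A)₂ = ∂A₁/∂r − ∂A₃/∂p = 10*p*r - 4*r^2 - 6*r - 6
(∇×A)₃ = ∂A₂/∂p − ∂A₁/∂q = 0
∇×A = (0, 10*p*r - 4*r^2 - 6*r - 6, 0)
At (2, -3, -2): (0, -50, 0).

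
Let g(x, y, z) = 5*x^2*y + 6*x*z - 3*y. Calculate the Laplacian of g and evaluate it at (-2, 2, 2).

∂²g/∂x² = 10*y
∂²g/∂y² = 0
∂²g/∂z² = 0
∇²g = 10*y
At (-2, 2, 2): 20.

20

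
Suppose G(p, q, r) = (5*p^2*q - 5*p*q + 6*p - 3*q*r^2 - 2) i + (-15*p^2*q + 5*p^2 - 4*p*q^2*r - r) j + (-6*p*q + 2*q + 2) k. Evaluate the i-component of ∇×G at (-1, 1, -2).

(∇×G)_1 = ∂G₃/∂q − ∂G₂/∂r
= -6*p + 2 − (-4*p*q^2 - 1)
= 4*p*q^2 - 6*p + 3
At (-1, 1, -2): 5.

5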